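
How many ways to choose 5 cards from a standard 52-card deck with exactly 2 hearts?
13 hearts and 39 non-hearts: C(13,2) × C(39,3) = 78 × 9139 = 712,842.
Final answer: 712,842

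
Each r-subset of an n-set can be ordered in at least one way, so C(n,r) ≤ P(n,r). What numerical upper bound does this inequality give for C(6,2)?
30

Working:
P(6,2) = 6·5 = 30, so C(6,2) ≤ 30. (The bound is loose by a factor of 2! = 2: C(6,2) = 30/2 = 15.)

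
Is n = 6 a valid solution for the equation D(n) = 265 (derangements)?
D(6) = (6-1)·[D(5) + D(4)] = 5·[44 + 9] = 265, which equals 265.

Answer: Yes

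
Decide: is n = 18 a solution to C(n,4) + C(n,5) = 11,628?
Yes

Solution: C(18,4) + C(18,5) = 3,060 + 8,568 = 11,628, which equals 11,628.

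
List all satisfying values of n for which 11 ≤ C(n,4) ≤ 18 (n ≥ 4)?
6

C(5,4)=5; C(6,4)=15; C(7,4)=35. So valid n = 6.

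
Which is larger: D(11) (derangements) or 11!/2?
11!/2

Explanation: D(11) = (11-1)·[D(10) + D(9)] = 10·[1,334,961 + 133,496] = 14,684,570; 11!/2 = 39,916,800/2 = 19,958,400.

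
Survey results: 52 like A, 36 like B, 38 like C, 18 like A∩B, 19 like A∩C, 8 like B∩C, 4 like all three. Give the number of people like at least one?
85

|A∪B∪C| = 52+36+38-18-19-8+4 = 85.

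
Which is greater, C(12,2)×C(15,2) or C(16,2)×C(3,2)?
C(12,2)×C(15,2)

Reasoning: C(12,2)×C(15,2)=6,930, C(16,2)×C(3,2)=360.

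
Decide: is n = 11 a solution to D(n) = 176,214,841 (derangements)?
No

D(11) = (11-1)·[D(10) + D(9)] = 10·[1,334,961 + 133,496] = 14,684,570, which does not equal 176,214,841.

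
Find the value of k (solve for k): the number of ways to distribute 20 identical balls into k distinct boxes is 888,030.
Stars and bars: the count is C(20+k−1, k−1), increasing in k. k=6: C(25,5) = 53,130, k=7: C(26,6) = 230,230, k=8: C(27,7) = 888,030 ✓. So k = 8.

Answer: 8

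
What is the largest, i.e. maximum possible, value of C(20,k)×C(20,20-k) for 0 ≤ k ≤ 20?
C(20,k)·C(20,20-k) = C(20,k)², maximised at the centre k = 10: C(20,10)² = 34,134,779,536.
Final answer: 34,134,779,536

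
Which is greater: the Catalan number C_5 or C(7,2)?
C_5

Working:
C_5 = C(10,5)/(5+1) = 252/6 = 42; C(7,2) = 21.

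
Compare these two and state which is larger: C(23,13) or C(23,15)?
C(23,13)

Reasoning: C(23,13)=1,144,066, C(23,15)=490,314.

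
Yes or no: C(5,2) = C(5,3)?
Yes

Working:
Symmetry C(n,k) = C(n,n-k): C(5,2) = 10 and C(5,3) = 10. Both sides agree, so the statement holds.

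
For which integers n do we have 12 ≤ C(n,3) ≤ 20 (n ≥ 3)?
6

Solution: C(5,3)=10; C(6,3)=20; C(7,3)=35. So valid n = 6.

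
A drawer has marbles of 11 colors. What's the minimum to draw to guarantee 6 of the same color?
56

Explanation: Worst case: 5 of each = 55. One more: 56.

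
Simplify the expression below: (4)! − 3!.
18

(4)! − 3! = (4)·3! − 3! = (4−1)·3! = 3·3! = 18.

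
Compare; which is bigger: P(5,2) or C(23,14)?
P(5,2)=20, C(23,14)=817,190.

Answer: C(23,14)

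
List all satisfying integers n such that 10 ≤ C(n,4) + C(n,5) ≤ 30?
6

Explanation: C(5,4)+C(5,5)=6; C(6,4)+C(6,5)=21; C(7,4)+C(7,5)=56. So valid n = 6.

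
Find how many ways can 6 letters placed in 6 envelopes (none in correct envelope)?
265

Using D(n) = (n-1)[D(n-1) + D(n-2)]:
D(6) = (6-1) × [D(5) + D(4)]
      = 5 × [44 + 9]
      = 5 × 53
      = 265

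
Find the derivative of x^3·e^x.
(3x^2 + x^3)e^x

Reasoning: Product rule: d/dx[x^3]·e^x + x^3·d/dx[e^x] = 3x^{2}e^x + x^3e^x.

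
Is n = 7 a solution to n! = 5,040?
7! = 7·6! = 7·720 = 5,040, which equals 5,040.
Final answer: Yes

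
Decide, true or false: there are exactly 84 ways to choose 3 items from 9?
C(9,3) = 84.
Final answer: True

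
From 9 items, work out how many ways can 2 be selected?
C(9,2) = 9! / (2! × (9-2)!)
         = 9! / (2! × 7!)
         = 36

Answer: 36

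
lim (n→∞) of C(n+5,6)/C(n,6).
Both numerator and denominator grow as n^6/6! for large n, so the ratio → 1.
Final answer: 1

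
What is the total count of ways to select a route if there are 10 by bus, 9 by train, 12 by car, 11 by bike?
42
By the addition principle: 10 + 9 + 12 + 11 = 42.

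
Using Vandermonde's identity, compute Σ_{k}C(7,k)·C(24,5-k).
169,911

Reasoning: = C(7+24,5) = C(31,5) = 169,911.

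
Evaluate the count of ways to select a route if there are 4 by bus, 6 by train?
By the addition principle: 4 + 6 = 10.

Answer: 10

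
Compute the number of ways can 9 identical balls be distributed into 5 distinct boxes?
C(9+5-1, 5-1) = C(13, 4) = 715.
Final answer: 715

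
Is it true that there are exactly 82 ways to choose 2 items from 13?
False
C(13,2) = 78 ≠ 82.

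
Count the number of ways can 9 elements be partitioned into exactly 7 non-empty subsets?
462

Reasoning: This equals S(9,7), the Stirling number of the 2nd kind.
Using the Stirling recurrence: S(n,k) = k·S(n-1,k) + S(n-1,k-1)
S(9,7) = 7·S(8,7) + S(8,6)
         = 7·28 + 266
         = 196 + 266
         = 462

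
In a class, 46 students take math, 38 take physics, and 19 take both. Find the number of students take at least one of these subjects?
65

|A∪B| = |A|+|B|-|A∩B| = 46+38-19 = 65.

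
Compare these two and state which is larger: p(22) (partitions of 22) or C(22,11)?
Pentagonal recurrence p(n) = p(n−1) + p(n−2) − p(n−5) − p(n−7) + …: p(22) = p(21) + p(20) − p(17) − p(15) + p(10) + p(7) − p(0) = 792 + 627 − 297 − 176 + 42 + 15 − 1 = 1,002; C(22,11) = 705,432.
Final answer: C(22,11)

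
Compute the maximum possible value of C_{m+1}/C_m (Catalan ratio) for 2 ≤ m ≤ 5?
22/7

Explanation: C_{m+1}/C_m = 2(2m+1)/(m+2), which increases with m. Maximum at m = 5: 2·11/7 = 22/7.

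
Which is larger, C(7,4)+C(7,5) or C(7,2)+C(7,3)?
Equal

Solution: First=56, Second=56.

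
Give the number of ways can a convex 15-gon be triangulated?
742,900

Working:
Using the Catalan number formula: C_n = C(2n, n) / (n+1)
C_13 = C(26, 13) / (13+1)
     = 10400600 / 14
     = 742,900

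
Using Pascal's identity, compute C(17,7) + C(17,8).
C(17,7) + C(17,8) = C(18,8) = 43,758.
Final answer: 43,758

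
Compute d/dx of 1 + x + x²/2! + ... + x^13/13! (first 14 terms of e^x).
1 + x + x²/2! + ... + x^12/12!

Solution: Differentiating term by term gives the first 13 terms of e^x.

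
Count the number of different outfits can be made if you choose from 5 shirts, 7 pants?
35

Explanation: By the multiplication principle: 5 × 7 = 35.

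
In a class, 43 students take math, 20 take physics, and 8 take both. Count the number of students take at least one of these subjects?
|A∪B| = |A|+|B|-|A∩B| = 43+20-8 = 55.
Final answer: 55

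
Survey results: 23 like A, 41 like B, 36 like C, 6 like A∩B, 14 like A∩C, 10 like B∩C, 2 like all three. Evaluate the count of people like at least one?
72

Explanation: |A∪B∪C| = 23+41+36-6-14-10+2 = 72.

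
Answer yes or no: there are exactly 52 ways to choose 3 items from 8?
No

C(8,3) = 56 ≠ 52.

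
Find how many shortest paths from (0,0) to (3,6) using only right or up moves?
84

Working:
Choose 3 rights from 9 moves: C(9,3) = 84.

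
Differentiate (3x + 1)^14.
42(3x + 1)^13

Chain rule: 14(3x+1)^{13} × 3 = 42(3x+1)^{13}.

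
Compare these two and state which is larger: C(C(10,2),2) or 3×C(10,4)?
C(C(10,2),2)

Explanation: C(C(10,2),2)=990, 3×C(10,4)=630.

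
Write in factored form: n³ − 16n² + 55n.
n(n − 5)(n − 11)
n³ − 16n² + 55n = n(n² − 16n + 55) = n(n − 5)(n − 11).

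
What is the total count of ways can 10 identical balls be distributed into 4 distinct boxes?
286

Solution: C(10+4-1, 4-1) = C(13, 3) = 286.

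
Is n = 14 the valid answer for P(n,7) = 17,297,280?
Yes

Reasoning: P(14,7) = 14·13·12·11·10·9·8 = 17,297,280, which equals 17,297,280.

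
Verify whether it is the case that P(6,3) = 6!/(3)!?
Permutation formula P(n,k) = n!/(n-k)!: 6!/3! = 720/6 = 120 = P(6,3). The statement holds.
Final answer: True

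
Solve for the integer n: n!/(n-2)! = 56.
8

Reasoning: n!/(n-2)! = n×(n-1), a product of 2 consecutive integers ≈ (n−0.5)^2. 56^(1/2) + 0.5 ≈ 8.0; check n = 8: 8×7 = 56 ✓. So n = 8.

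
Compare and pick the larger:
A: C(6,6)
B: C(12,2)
B

Solution: A=C(6,6)=1, B=C(12,2)=66.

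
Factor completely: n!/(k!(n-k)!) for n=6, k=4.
This is the binomial coefficient C(6,4) = 15.

Answer: C(6,4) = 15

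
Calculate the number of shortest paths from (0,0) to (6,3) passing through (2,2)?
30
To (2,2): C(4,2)=6. From there: C(5,4)=5. Total: 30.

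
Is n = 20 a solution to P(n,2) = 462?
No

Working:
P(20,2) = 20·19 = 380, which does not equal 462.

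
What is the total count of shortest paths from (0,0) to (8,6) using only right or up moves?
3,003

Working:
Choose 8 rights from 14 moves: C(14,8) = 3,003.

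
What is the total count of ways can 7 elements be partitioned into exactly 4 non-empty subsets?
350

Working:
This equals S(7,4), the Stirling number of the 2nd kind.
Using the Stirling recurrence: S(n,k) = k·S(n-1,k) + S(n-1,k-1)
S(7,4) = 4·S(6,4) + S(6,3)
         = 4·65 + 90
         = 260 + 90
         = 350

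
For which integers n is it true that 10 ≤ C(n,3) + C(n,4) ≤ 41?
5, 6
C(4,3)+C(4,4)=5; C(5,3)+C(5,4)=15; C(6,3)+C(6,4)=35; C(7,3)+C(7,4)=70. So valid n = 5, 6.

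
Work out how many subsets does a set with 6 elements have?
Each element can be included or excluded: 2^6 = 64.
Final answer: 64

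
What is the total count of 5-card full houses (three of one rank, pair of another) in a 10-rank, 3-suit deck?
270

Explanation: Triple rank: 10. Triple suits: C(3,3)=1. Pair rank: 9. Pair suits: C(3,2)=3. Total: 270.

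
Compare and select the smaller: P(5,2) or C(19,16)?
P(5,2)

Solution: P(5,2)=20, C(19,16)=969.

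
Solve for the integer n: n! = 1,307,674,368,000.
15

n! is strictly increasing. 13! = 6,227,020,800, 14! = 87,178,291,200, 15! = 1,307,674,368,000 ✓. So n = 15.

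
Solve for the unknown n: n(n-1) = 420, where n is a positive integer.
n² − n − 420 = 0, so n = (1 ± √(1 + 4·420))/2 = (1 ± √1,681)/2 = (1 ± 41)/2, i.e. n = 21 or n = -20. Taking the positive root, n = 21 (check: 21×20 = 420).
Final answer: 21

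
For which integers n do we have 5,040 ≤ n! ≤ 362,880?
7, 8, 9

Working:
n! is strictly increasing; 7! = 5,040 and 9! = 362,880, so valid n = 7, 8, 9.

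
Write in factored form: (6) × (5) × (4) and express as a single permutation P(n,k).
P(6,3) = 6!/(3)!

Reasoning: Product of 3 consecutive descending integers starting at 6: P(6,3) = 6!/3! = 120.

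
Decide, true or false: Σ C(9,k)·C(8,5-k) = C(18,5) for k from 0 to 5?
False

Reasoning: Vandermonde's identity gives C(17,5) = 6,188; RHS C(18,5) = 8,568.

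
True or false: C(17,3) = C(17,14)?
True

C(17,3) = C(17,17-3) by the symmetry property; both equal 680.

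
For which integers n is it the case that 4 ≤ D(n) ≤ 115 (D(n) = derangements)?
4, 5

Working:
Using D(n) = (n−1)[D(n−1) + D(n−2)] with D(1)=0, D(2)=1: D(3)=2; D(4)=9; D(5)=44; D(6)=265. So valid n = 4, 5.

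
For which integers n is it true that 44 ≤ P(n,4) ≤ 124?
P(4,4)=24; P(5,4)=120; P(6,4)=360. So valid n = 5.
Final answer: 5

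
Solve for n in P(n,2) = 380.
20

Explanation: P(n,2) = n(n−1) is increasing in n; n(n−1) ≈ (n−0.5)^2 = 380 gives n ≈ 20.0. Check: P(18,2) = 306, P(19,2) = 342, P(20,2) = 380 ✓. So n = 20.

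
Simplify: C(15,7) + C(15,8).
12,870

Explanation: By Pascal's identity: C(16,8) = 12,870.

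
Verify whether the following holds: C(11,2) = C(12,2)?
False

Reasoning: LHS = C(11,2) = 55; RHS = C(12,2) = 66. 55 ≠ 66, so the statement does not hold.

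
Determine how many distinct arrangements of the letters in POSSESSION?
75,600

Explanation: Word has 10 letters (P=1, O=2, S=4, E=1, I=1, N=1). Arrangements: 10!/Π(k!) = 75,600.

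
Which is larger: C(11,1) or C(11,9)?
C(11,9)

Working:
C(11,1)=11, C(11,9)=55.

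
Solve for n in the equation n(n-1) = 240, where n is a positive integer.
n² − n − 240 = 0, so n = (1 ± √(1 + 4·240))/2 = (1 ± √961)/2 = (1 ± 31)/2, i.e. n = 16 or n = -15. Taking the positive root, n = 16 (check: 16×15 = 240).

Answer: 16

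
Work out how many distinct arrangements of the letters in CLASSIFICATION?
1,816,214,400

Word has 14 letters (C=2, L=1, A=2, S=2, I=3, F=1, T=1, O=1, N=1). Arrangements: 14!/Π(k!) = 1,816,214,400.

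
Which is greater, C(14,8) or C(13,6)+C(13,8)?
Equal

Explanation: C(14,8)=3,003; C(13,6)+C(13,8)=1,716+1,287=3,003.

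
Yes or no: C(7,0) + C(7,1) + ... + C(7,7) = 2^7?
Yes

Solution: Binomial theorem with x = y = 1: Σ C(7,i) = (1+1)^7 = 2^7 = 128. The statement holds.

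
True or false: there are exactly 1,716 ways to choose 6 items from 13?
True

Explanation: C(13,6) = 1,716.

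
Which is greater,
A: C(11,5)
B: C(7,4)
A

Working:
A=C(11,5)=462, B=C(7,4)=35.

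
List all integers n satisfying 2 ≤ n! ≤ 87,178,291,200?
2, 3, 4, 5, 6, 7, 8, 9, 10, 11, 12, 13, 14
n! is strictly increasing; 2! = 2 and 14! = 87,178,291,200, so valid n = 2, 3, 4, 5, 6, 7, 8, 9, 10, 11, 12, 13, 14.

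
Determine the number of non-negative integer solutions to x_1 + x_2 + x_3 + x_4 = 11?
C(11+4-1, 4-1) = 364.

Answer: 364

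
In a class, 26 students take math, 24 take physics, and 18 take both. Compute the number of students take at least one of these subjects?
32

Reasoning: |A∪B| = |A|+|B|-|A∩B| = 26+24-18 = 32.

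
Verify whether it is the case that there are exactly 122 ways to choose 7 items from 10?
False

Explanation: C(10,7) = 120 ≠ 122.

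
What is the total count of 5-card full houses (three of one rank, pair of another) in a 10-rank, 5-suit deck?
9,000

Solution: Triple rank: 10. Triple suits: C(5,3)=10. Pair rank: 9. Pair suits: C(5,2)=10. Total: 9,000.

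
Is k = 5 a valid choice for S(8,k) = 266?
No
S(8,5) = 5·S(7,5) + S(7,4) = 5·140 + 350 = 1,050, which does not equal 266.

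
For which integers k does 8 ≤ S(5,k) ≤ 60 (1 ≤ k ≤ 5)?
S(5,1)=1; S(5,2)=15; S(5,3)=25; S(5,4)=10; S(5,5)=1. So valid k = 2, 3, 4.
Final answer: 2, 3, 4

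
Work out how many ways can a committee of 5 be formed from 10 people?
252

Working:
C(10,5) = 10! / (5! × (10-5)!)
         = 10! / (5! × 5!)
         = 252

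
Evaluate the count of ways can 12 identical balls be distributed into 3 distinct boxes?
91

Solution: C(12+3-1, 3-1) = C(14, 2) = 91.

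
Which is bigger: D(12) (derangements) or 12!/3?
D(12) = (12-1)·[D(11) + D(10)] = 11·[14,684,570 + 1,334,961] = 176,214,841; 12!/3 = 479,001,600/3 = 159,667,200.

Answer: D(12)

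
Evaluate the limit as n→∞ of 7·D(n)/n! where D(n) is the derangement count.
7/e
D(n)/n! → 1/e, so 7·D(n)/n! → 7/e.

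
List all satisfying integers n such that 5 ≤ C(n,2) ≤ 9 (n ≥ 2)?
4

Reasoning: C(3,2)=3; C(4,2)=6; C(5,2)=10. So valid n = 4.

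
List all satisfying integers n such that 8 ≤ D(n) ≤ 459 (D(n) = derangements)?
Using D(n) = (n−1)[D(n−1) + D(n−2)] with D(1)=0, D(2)=1: D(3)=2; D(4)=9; D(5)=44; D(6)=265; D(7)=1,854. So valid n = 4, 5, 6.
Final answer: 4, 5, 6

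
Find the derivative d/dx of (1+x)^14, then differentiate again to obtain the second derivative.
182(1+x)^12

Reasoning: First derivative: 14(1+x)^{13}. Second derivative: 14·13·(1+x)^{12} = 182(1+x)^{12}.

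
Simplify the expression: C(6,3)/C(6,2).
4/3

Reasoning: C(n,k+1)/C(n,k) = (n−k)/(k+1). Here (6−2)/(2+1) = 4/3 = 4/3.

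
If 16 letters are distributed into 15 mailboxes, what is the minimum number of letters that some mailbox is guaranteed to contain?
Pigeonhole: ⌈16/15⌉ = 2.
Final answer: 2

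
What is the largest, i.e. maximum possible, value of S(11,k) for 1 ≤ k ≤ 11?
246,730

Reasoning: Row S(11,k) for k = 1..11 (via S(n,k) = k·S(n−1,k) + S(n−1,k−1)): 1, 1,023, 28,501, 145,750, 246,730, 179,487, 63,987, 11,880, 1,155, 55, 1. The row is unimodal; maximum at k = 5: 246,730.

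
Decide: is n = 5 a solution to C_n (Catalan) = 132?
C_5 = C(10,5)/(5+1) = 252/6 = 42, which does not equal 132.

Answer: No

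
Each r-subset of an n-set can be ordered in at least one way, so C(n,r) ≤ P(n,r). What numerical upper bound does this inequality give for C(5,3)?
60

Working:
P(5,3) = 5·4·3 = 60, so C(5,3) ≤ 60. (The bound is loose by a factor of 3! = 6: C(5,3) = 60/6 = 10.)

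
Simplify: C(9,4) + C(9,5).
252
By Pascal's identity: C(10,5) = 252.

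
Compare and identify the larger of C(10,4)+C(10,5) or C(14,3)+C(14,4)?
C(14,3)+C(14,4)
First=462, Second=1,365.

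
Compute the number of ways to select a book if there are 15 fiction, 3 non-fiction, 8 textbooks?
26

Working:
By the addition principle: 15 + 3 + 8 = 26.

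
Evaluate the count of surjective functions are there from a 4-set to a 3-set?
36

Onto functions = 3! × S(4,3)
First compute S(4,3) via recurrence:
Using the Stirling recurrence: S(n,k) = k·S(n-1,k) + S(n-1,k-1)
S(4,3) = 3·S(3,3) + S(3,2)
         = 3·1 + 3
         = 3 + 3
         = 6
Then: 6 × 6 = 36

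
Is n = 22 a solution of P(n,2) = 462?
Yes

Solution: P(22,2) = 22·21 = 462, which equals 462.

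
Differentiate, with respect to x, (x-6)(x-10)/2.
d/dx[(x-6)(x-10)] = (x-10) + (x-6) = 2x - 16. Dividing by 2 gives (2x - 16)/2.

Answer: (2x - 16)/2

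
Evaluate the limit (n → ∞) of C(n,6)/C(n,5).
∞

C(n,6)/C(n,5) = (n-5)/6 → ∞ as n → ∞.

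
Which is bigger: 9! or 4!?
9!

Reasoning: 9!=362,880, 4!=24. 9! > 4!.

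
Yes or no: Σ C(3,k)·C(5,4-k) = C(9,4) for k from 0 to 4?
Vandermonde's identity gives C(8,4) = 70; RHS C(9,4) = 126.

Answer: No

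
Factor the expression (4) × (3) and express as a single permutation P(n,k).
P(4,2) = 4!/(2)!

Explanation: Product of 2 consecutive descending integers starting at 4: P(4,2) = 4!/2! = 12.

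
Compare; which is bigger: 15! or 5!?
15!
15!=1,307,674,368,000, 5!=120. 15! > 5!.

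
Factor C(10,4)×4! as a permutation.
C(10,4)×4! = [10!/(4!(6)!)]×4! = 10!/(6)! = P(10,4) = 5,040.

Answer: P(10,4)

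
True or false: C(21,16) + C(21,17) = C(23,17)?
False

Reasoning: Pascal's identity gives C(22,17) = 26,334, whereas C(23,17) = 100,947.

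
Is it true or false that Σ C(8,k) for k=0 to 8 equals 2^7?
False

Binomial theorem: Σ C(8,k) = (1+1)^8 = 2^8 = 256; RHS 2^7 = 128.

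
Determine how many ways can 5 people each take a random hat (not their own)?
44

Solution: Using D(n) = (n-1)[D(n-1) + D(n-2)]:
D(5) = (5-1) × [D(4) + D(3)]
      = 4 × [9 + 2]
      = 4 × 11
      = 44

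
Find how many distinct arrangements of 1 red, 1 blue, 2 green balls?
12

Working:
Multinomial: 4!/(1! × 1! × 2!) = 12.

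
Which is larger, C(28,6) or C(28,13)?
C(28,6)=376,740, C(28,13)=37,442,160.
Final answer: C(28,13)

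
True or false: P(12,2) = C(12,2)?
False

Explanation: P(12,2) = 132 and C(12,2) = 66; P(n,r) = r! × C(n,r) so P > C whenever r ≥ 2.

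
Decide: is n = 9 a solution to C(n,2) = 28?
No

C(9,2) = 9·8/2! = 72/2 = 36, which does not equal 28.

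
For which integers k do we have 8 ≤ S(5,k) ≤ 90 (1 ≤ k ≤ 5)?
2, 3, 4

Working:
S(5,1)=1; S(5,2)=15; S(5,3)=25; S(5,4)=10; S(5,5)=1. So valid k = 2, 3, 4.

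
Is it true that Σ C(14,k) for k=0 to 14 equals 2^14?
True

Reasoning: Binomial theorem: Σ C(14,k) = (1+1)^14 = 2^14 = 16,384; RHS 2^14 = 16,384.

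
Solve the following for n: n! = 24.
4
n! is strictly increasing. 2! = 2, 3! = 6, 4! = 24 ✓. So n = 4.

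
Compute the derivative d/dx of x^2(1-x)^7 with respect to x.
2x^1(1-x)^7 - 7x^2(1-x)^6

Solution: Product rule: 2x^{1}(1-x)^{7} + x^2·(-7)(1-x)^{6}.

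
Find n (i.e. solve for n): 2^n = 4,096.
12
4,096 = 1,024 × 4 = 2^10 × 2^2 = 2^12, so n = 12.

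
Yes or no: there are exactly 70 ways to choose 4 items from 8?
Yes

Reasoning: C(8,4) = 70.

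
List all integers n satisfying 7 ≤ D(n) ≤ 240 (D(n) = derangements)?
4, 5

Solution: Using D(n) = (n−1)[D(n−1) + D(n−2)] with D(1)=0, D(2)=1: D(3)=2; D(4)=9; D(5)=44; D(6)=265. So valid n = 4, 5.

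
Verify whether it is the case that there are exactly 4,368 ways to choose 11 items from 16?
True

Solution: C(16,11) = 4,368.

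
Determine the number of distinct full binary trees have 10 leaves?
4,862

Using the Catalan number formula: C_n = C(2n, n) / (n+1)
C_9 = C(18, 9) / (9+1)
     = 48620 / 10
     = 4,862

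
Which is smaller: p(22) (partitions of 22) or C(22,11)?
p(22)

Explanation: Pentagonal recurrence p(n) = p(n−1) + p(n−2) − p(n−5) − p(n−7) + …: p(22) = p(21) + p(20) − p(17) − p(15) + p(10) + p(7) − p(0) = 792 + 627 − 297 − 176 + 42 + 15 − 1 = 1,002; C(22,11) = 705,432.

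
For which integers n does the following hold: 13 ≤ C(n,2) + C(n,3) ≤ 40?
5, 6
C(4,2)+C(4,3)=10; C(5,2)+C(5,3)=20; C(6,2)+C(6,3)=35; C(7,2)+C(7,3)=56. So valid n = 5, 6.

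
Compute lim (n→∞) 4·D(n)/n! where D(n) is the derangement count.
4/e
D(n)/n! → 1/e, so 4·D(n)/n! → 4/e.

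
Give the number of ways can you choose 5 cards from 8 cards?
56

C(8,5) = 8! / (5! × (8-5)!)
         = 8! / (5! × 3!)
         = 56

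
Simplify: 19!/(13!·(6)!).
This is C(19,13) = 27,132.
Final answer: 27,132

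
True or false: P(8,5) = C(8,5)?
False

P(8,5) = 6,720 and C(8,5) = 56; P(n,r) = r! × C(n,r) so P > C whenever r ≥ 2.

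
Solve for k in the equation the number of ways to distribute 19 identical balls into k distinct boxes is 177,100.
Stars and bars: the count is C(19+k−1, k−1), increasing in k. k=5: C(23,4) = 8,855, k=6: C(24,5) = 42,504, k=7: C(25,6) = 177,100 ✓. So k = 7.
Final answer: 7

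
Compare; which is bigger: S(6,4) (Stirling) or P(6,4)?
P(6,4)

Reasoning: S(6,4) = 4·S(5,4) + S(5,3) = 4·10 + 25 = 65; P(6,4) = 360.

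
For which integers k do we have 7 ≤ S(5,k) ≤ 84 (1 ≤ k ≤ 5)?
2, 3, 4

Reasoning: S(5,1)=1; S(5,2)=15; S(5,3)=25; S(5,4)=10; S(5,5)=1. So valid k = 2, 3, 4.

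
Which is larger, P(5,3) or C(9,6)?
C(9,6)

Reasoning: P(5,3)=60, C(9,6)=84.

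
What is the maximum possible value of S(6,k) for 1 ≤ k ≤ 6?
90

Explanation: Row S(6,k) for k = 1..6 (via S(n,k) = k·S(n−1,k) + S(n−1,k−1)): 1, 31, 90, 65, 15, 1. The row is unimodal; maximum at k = 3: 90.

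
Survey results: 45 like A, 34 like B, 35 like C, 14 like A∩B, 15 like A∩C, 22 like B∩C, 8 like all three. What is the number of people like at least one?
|A∪B∪C| = 45+34+35-14-15-22+8 = 71.

Answer: 71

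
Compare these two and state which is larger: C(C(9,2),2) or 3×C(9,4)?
C(C(9,2),2)

Explanation: C(C(9,2),2)=630, 3×C(9,4)=378.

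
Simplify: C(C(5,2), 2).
45

Reasoning: C(5,2) = 10, then C(10, 2) = 45.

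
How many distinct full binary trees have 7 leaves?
132

Solution: Using the Catalan number formula: C_n = C(2n, n) / (n+1)
C_6 = C(12, 6) / (6+1)
     = 924 / 7
     = 132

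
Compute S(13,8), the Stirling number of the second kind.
Using the Stirling recurrence: S(n,k) = k·S(n-1,k) + S(n-1,k-1)
S(13,8) = 8·S(12,8) + S(12,7)
         = 8·159027 + 627396
         = 1272216 + 627396
         = 1,899,612

Answer: 1,899,612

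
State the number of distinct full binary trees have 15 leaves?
2,674,440

Working:
Using the Catalan number formula: C_n = C(2n, n) / (n+1)
C_14 = C(28, 14) / (14+1)
     = 40116600 / 15
     = 2,674,440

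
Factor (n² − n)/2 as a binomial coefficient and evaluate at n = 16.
C(n,2); C(16,2) = 120

Working:
(n² − n)/2 = n(n−1)/2 = C(n,2). At n = 16: C(16,2) = 120.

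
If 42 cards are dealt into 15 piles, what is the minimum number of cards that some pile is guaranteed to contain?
3

Explanation: Pigeonhole: ⌈42/15⌉ = 3.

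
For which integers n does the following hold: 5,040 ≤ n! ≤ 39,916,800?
7, 8, 9, 10, 11

n! is strictly increasing; 7! = 5,040 and 11! = 39,916,800, so valid n = 7, 8, 9, 10, 11.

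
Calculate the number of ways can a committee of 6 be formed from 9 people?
84
C(9,6) = 9! / (6! × (9-6)!)
         = 9! / (6! × 3!)
         = 84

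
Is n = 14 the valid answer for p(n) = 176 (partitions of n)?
No
Pentagonal recurrence p(n) = p(n−1) + p(n−2) − p(n−5) − p(n−7) + …: p(14) = p(13) + p(12) − p(9) − p(7) + p(2) = 101 + 77 − 30 − 15 + 2 = 135, which does not equal 176.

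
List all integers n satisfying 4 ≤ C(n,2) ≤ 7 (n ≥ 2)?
4

Explanation: C(3,2)=3; C(4,2)=6; C(5,2)=10. So valid n = 4.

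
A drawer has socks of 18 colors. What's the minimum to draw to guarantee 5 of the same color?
73

Worst case: 4 of each = 72. One more: 73.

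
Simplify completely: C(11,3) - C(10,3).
45

Reasoning: C(11,3) - C(10,3) = C(10,2) = 45.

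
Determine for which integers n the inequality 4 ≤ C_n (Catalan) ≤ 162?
3, 4, 5, 6

Explanation: C_2=2; C_3=5; C_4=14; C_5=42; C_6=132; C_7=429. So valid n = 3, 4, 5, 6.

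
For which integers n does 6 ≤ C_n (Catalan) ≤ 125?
4, 5

C_3=5; C_4=14; C_5=42; C_6=132. So valid n = 4, 5.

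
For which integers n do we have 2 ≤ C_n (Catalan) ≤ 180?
2, 3, 4, 5, 6

Explanation: C_1=1; C_2=2; C_3=5; C_4=14; C_5=42; C_6=132; C_7=429. So valid n = 2, 3, 4, 5, 6.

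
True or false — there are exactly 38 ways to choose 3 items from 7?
C(7,3) = 35 ≠ 38.
Final answer: False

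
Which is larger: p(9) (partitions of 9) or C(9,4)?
C(9,4)

Pentagonal recurrence p(n) = p(n−1) + p(n−2) − p(n−5) − p(n−7) + …: p(9) = p(8) + p(7) − p(4) − p(2) = 22 + 15 − 5 − 2 = 30; C(9,4) = 126.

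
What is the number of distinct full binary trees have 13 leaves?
208,012

Reasoning: Using the Catalan number formula: C_n = C(2n, n) / (n+1)
C_12 = C(24, 12) / (12+1)
     = 2704156 / 13
     = 208,012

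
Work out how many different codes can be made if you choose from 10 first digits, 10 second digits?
100

By the multiplication principle: 10 × 10 = 100.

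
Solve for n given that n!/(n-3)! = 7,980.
21

Working:
n!/(n-3)! = n×(n-1)×(n-2), a product of 3 consecutive integers ≈ (n−1)^3. 7,980^(1/3) + 1 ≈ 21.0; check n = 21: 21×20×19 = 7,980 ✓. So n = 21.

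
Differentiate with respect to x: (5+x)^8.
Using the power rule: d/dx (5+x)^8 = 8(5+x)^{7}.
Final answer: 8(5+x)^7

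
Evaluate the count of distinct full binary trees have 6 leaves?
42

Working:
Using the Catalan number formula: C_n = C(2n, n) / (n+1)
C_5 = C(10, 5) / (5+1)
     = 252 / 6
     = 42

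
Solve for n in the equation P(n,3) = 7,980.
21

Reasoning: P(n,3) = n(n−1)(n−2) is increasing in n; n(n−1)(n−2) ≈ (n−1)^3 = 7,980 gives n ≈ 21.0. Check: P(19,3) = 5,814, P(20,3) = 6,840, P(21,3) = 7,980 ✓. So n = 21.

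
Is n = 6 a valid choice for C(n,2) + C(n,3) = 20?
No

C(6,2) + C(6,3) = 15 + 20 = 35, which does not equal 20.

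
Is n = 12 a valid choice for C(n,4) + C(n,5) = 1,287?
Yes

C(12,4) + C(12,5) = 495 + 792 = 1,287, which equals 1,287.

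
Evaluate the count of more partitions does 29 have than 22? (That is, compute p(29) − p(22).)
3,563

Pentagonal recurrence p(n) = p(n−1) + p(n−2) − p(n−5) − p(n−7) + …: p(29) = p(28) + p(27) − p(24) − p(22) + p(17) + p(14) − p(7) − p(3) = 3,718 + 3,010 − 1,575 − 1,002 + 297 + 135 − 15 − 3 = 4,565.
p(22) = p(21) + p(20) − p(17) − p(15) + p(10) + p(7) − p(0) = 792 + 627 − 297 − 176 + 42 + 15 − 1 = 1,002.
Difference = 4,565 − 1,002 = 3,563.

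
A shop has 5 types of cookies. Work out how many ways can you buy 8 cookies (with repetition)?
Stars and bars: C(8+5-1, 8) = C(12, 8) = 495.

Answer: 495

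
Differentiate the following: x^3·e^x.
(3x^2 + x^3)e^x

Product rule: d/dx[x^3]·e^x + x^3·d/dx[e^x] = 3x^{2}e^x + x^3e^x.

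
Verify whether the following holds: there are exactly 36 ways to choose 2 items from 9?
C(9,2) = 36.

Answer: True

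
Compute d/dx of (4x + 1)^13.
Chain rule: 13(4x+1)^{12} × 4 = 52(4x+1)^{12}.

Answer: 52(4x + 1)^12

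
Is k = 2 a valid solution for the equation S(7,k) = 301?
No

Explanation: S(7,2) = 2·S(6,2) + S(6,1) = 2·31 + 1 = 63, which does not equal 301.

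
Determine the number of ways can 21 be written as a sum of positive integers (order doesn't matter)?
792

Reasoning: Pentagonal recurrence p(n) = p(n−1) + p(n−2) − p(n−5) − p(n−7) + …: p(21) = p(20) + p(19) − p(16) − p(14) + p(9) + p(6) = 627 + 490 − 231 − 135 + 30 + 11 = 792.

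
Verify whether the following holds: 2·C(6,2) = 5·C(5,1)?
False

Working:
Absorption identity k·C(n,k) = n·C(n-1,k-1). LHS = 2·15 = 30; RHS = 5·5 = 25.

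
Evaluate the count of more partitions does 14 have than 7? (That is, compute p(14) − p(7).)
Pentagonal recurrence p(n) = p(n−1) + p(n−2) − p(n−5) − p(n−7) + …: p(14) = p(13) + p(12) − p(9) − p(7) + p(2) = 101 + 77 − 30 − 15 + 2 = 135.
p(7) = p(6) + p(5) − p(2) − p(0) = 11 + 7 − 2 − 1 = 15.
Difference = 135 − 15 = 120.
Final answer: 120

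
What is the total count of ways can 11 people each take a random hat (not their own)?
Using D(n) = (n-1)[D(n-1) + D(n-2)]:
D(11) = (11-1) × [D(10) + D(9)]
      = 10 × [1334961 + 133496]
      = 10 × 1468457
      = 14,684,570

Answer: 14,684,570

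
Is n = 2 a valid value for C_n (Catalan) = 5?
No

Reasoning: C_2 = C(4,2)/(2+1) = 6/3 = 2, which does not equal 5.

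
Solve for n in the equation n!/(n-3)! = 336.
8

Reasoning: n!/(n-3)! = n×(n-1)×(n-2), a product of 3 consecutive integers ≈ (n−1)^3. 336^(1/3) + 1 ≈ 8.0; check n = 8: 8×7×6 = 336 ✓. So n = 8.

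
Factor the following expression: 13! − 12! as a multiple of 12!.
12 × 12! = 5,748,019,200

Explanation: 13! − 12! = 13·12! − 12! = (13 − 1)·12! = 12 × 12! = 5,748,019,200.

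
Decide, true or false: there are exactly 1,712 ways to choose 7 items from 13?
False

Reasoning: C(13,7) = 1,716 ≠ 1712.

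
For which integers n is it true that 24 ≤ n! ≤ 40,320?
4, 5, 6, 7, 8

Solution: n! is strictly increasing; 4! = 24 and 8! = 40,320, so valid n = 4, 5, 6, 7, 8.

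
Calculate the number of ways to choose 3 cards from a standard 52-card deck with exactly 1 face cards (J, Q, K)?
9,360

Working:
12 face cards and 40 non-face cards: C(12,1) × C(40,2) = 12 × 780 = 9,360.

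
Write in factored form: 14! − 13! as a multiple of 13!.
13 × 13! = 80,951,270,400

Solution: 14! − 13! = 14·13! − 13! = (14 − 1)·13! = 13 × 13! = 80,951,270,400.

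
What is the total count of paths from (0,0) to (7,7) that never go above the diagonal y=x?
429

Working:
Counted by the Catalan number C_7: C_7 = C(14,7)/(7+1) = 3,432/8 = 429.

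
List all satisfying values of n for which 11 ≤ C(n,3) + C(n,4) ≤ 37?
5, 6

Solution: C(4,3)+C(4,4)=5; C(5,3)+C(5,4)=15; C(6,3)+C(6,4)=35; C(7,3)+C(7,4)=70. So valid n = 5, 6.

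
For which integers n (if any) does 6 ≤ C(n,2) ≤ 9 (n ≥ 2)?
4
C(3,2)=3; C(4,2)=6; C(5,2)=10. So valid n = 4.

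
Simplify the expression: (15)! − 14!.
1,220,496,076,800
(15)! − 14! = (15)·14! − 14! = (15−1)·14! = 14·14! = 1,220,496,076,800.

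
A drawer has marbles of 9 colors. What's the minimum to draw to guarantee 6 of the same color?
46

Solution: Worst case: 5 of each = 45. One more: 46.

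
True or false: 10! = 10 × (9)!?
True
By definition n! = n × (n-1)!, so 10! = 10 × 9!.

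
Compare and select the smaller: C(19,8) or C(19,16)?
C(19,16)

Explanation: C(19,8)=75,582, C(19,16)=969.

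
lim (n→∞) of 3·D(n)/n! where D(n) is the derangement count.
D(n)/n! → 1/e, so 3·D(n)/n! → 3/e.

Answer: 3/e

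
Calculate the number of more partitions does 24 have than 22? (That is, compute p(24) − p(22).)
573

Solution: Pentagonal recurrence p(n) = p(n−1) + p(n−2) − p(n−5) − p(n−7) + …: p(24) = p(23) + p(22) − p(19) − p(17) + p(12) + p(9) − p(2) = 1,255 + 1,002 − 490 − 297 + 77 + 30 − 2 = 1,575.
p(22) = p(21) + p(20) − p(17) − p(15) + p(10) + p(7) − p(0) = 792 + 627 − 297 − 176 + 42 + 15 − 1 = 1,002.
Difference = 1,575 − 1,002 = 573.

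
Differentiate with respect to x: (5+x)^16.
Using the power rule: d/dx (5+x)^16 = 16(5+x)^{15}.
Final answer: 16(5+x)^15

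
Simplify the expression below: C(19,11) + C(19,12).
125,970

By Pascal's identity: C(20,12) = 125,970.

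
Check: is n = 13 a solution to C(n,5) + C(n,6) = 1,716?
No

Working:
C(13,5) + C(13,6) = 1,287 + 1,716 = 3,003, which does not equal 1,716.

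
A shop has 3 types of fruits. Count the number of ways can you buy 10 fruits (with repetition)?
Stars and bars: C(10+3-1, 10) = C(12, 10) = 66.
Final answer: 66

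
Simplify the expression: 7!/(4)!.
210

This equals 7×6×5 = 210.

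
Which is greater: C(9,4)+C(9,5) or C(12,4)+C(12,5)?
C(12,4)+C(12,5)

Explanation: First=252, Second=1,287.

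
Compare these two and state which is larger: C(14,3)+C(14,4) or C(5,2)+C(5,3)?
C(14,3)+C(14,4)

Explanation: First=1,365, Second=20.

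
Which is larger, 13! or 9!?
13!

Working:
13!=6,227,020,800, 9!=362,880. 13! > 9!.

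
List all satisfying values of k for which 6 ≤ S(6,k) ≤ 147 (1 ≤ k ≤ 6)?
2, 3, 4, 5
S(6,1)=1; S(6,2)=31; S(6,3)=90; S(6,4)=65; S(6,5)=15; S(6,6)=1. So valid k = 2, 3, 4, 5.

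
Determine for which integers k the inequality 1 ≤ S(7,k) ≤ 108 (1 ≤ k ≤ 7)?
1, 2, 6, 7

Working:
S(7,1)=1; S(7,2)=63; S(7,3)=301; S(7,4)=350; S(7,5)=140; S(7,6)=21; S(7,7)=1. So valid k = 1, 2, 6, 7.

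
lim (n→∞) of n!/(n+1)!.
0

Explanation: n!/(n+1)! = 1/[(n+1)] → 0 as n → ∞.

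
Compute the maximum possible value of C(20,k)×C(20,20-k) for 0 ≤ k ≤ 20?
34,134,779,536

Reasoning: C(20,k)·C(20,20-k) = C(20,k)², maximised at the centre k = 10: C(20,10)² = 34,134,779,536.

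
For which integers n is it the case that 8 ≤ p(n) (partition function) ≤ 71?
6, 7, 8, 9, 10, 11

Working:
Tabulating p(n) via p(n) = p(n−1) + p(n−2) − p(n−5) − p(n−7) + …: p(5)=7; p(6)=11; p(7)=15; p(8)=22; p(9)=30; p(10)=42; p(11)=56; p(12)=77. So valid n = 6, 7, 8, 9, 10, 11.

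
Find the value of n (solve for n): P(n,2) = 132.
12

Working:
P(n,2) = n(n−1) is increasing in n; n(n−1) ≈ (n−0.5)^2 = 132 gives n ≈ 12.0. Check: P(10,2) = 90, P(11,2) = 110, P(12,2) = 132 ✓. So n = 12.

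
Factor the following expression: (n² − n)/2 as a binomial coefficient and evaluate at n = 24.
(n² − n)/2 = n(n−1)/2 = C(n,2). At n = 24: C(24,2) = 276.

Answer: C(n,2); C(24,2) = 276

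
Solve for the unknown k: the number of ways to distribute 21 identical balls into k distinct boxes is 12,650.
5

Explanation: Stars and bars: the count is C(21+k−1, k−1), increasing in k. k=3: C(23,2) = 253, k=4: C(24,3) = 2,024, k=5: C(25,4) = 12,650 ✓. So k = 5.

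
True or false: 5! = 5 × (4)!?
True

Reasoning: By definition n! = n × (n-1)!, so 5! = 5 × 4!.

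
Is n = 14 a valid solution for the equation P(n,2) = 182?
Yes

Reasoning: P(14,2) = 14·13 = 182, which equals 182.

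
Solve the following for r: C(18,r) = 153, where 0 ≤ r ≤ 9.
2

Solution: C(18,r) is increasing for 0 ≤ r ≤ 9. Stepping up (C(18,r+1) = C(18,r)·(18−r)/(r+1)): C(18,1) = 18, C(18,2) = 153 ✓. So r = 2.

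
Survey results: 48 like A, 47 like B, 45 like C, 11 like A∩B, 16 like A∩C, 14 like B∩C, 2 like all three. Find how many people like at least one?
101

Solution: |A∪B∪C| = 48+47+45-11-16-14+2 = 101.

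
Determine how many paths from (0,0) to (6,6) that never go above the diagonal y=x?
132

Counted by the Catalan number C_6: C_6 = C(12,6)/(6+1) = 924/7 = 132.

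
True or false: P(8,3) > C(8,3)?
True

P(8,3) = 336 and C(8,3) = 56; P(n,r) = r! × C(n,r) so P > C whenever r ≥ 2.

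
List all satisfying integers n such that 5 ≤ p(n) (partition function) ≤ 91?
Tabulating p(n) via p(n) = p(n−1) + p(n−2) − p(n−5) − p(n−7) + …: p(3)=3; p(4)=5; p(5)=7; p(6)=11; p(7)=15; p(8)=22; p(9)=30; p(10)=42; p(11)=56; p(12)=77; p(13)=101. So valid n = 4, 5, 6, 7, 8, 9, 10, 11, 12.

Answer: 4, 5, 6, 7, 8, 9, 10, 11, 12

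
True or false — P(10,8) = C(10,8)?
P(10,8) = 1,814,400 but C(10,8) = 45; they differ by a factor of 8! = 40320, so the statement does not hold.

Answer: False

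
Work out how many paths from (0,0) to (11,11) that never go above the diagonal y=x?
58,786

Explanation: Counted by the Catalan number C_11: C_11 = C(22,11)/(11+1) = 705,432/12 = 58,786.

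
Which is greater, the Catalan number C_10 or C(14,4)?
C_10

Solution: C_10 = C(20,10)/(10+1) = 184,756/11 = 16,796; C(14,4) = 1,001.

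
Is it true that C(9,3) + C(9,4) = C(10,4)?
True
Pascal's identity: LHS = 84 + 126 = 210; RHS = C(10,4) = 210. Both sides agree, so the statement holds.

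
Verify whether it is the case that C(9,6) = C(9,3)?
True
Symmetry C(n,k) = C(n,n-k): C(9,6) = 84 and C(9,3) = 84. Both sides agree, so the statement holds.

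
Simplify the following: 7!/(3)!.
840

This equals 7×6×...×4 = 840.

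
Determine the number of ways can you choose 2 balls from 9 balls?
36

Working:
C(9,2) = 9! / (2! × (9-2)!)
         = 9! / (2! × 7!)
         = 36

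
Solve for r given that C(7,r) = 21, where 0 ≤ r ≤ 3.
C(7,r) is increasing for 0 ≤ r ≤ 3. Stepping up (C(7,r+1) = C(7,r)·(7−r)/(r+1)): C(7,1) = 7, C(7,2) = 21 ✓. So r = 2.
Final answer: 2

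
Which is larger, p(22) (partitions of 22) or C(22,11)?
Pentagonal recurrence p(n) = p(n−1) + p(n−2) − p(n−5) − p(n−7) + …: p(22) = p(21) + p(20) − p(17) − p(15) + p(10) + p(7) − p(0) = 792 + 627 − 297 − 176 + 42 + 15 − 1 = 1,002; C(22,11) = 705,432.

Answer: C(22,11)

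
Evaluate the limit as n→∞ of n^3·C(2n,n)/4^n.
∞

Explanation: C(2n,n) ~ 4^n/√(πn), so n^3·C(2n,n)/4^n ~ n^(3 − 1/2)/√π → ∞.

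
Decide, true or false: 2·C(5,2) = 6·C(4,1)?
False

Absorption identity k·C(n,k) = n·C(n-1,k-1). LHS = 2·10 = 20; RHS = 6·4 = 24.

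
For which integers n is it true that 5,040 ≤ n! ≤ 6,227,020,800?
7, 8, 9, 10, 11, 12, 13
n! is strictly increasing; 7! = 5,040 and 13! = 6,227,020,800, so valid n = 7, 8, 9, 10, 11, 12, 13.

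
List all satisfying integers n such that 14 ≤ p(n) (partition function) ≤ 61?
7, 8, 9, 10, 11
Tabulating p(n) via p(n) = p(n−1) + p(n−2) − p(n−5) − p(n−7) + …: p(6)=11; p(7)=15; p(8)=22; p(9)=30; p(10)=42; p(11)=56; p(12)=77. So valid n = 7, 8, 9, 10, 11.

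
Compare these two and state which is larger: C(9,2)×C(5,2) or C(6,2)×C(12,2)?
C(9,2)×C(5,2)=360, C(6,2)×C(12,2)=990.
Final answer: C(6,2)×C(12,2)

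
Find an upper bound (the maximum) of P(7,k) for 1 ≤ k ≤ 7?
P(7,k) increases in k, so maximum at k = 7: 7! = 5,040.
Final answer: 5,040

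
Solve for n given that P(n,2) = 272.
17
P(n,2) = n(n−1) is increasing in n; n(n−1) ≈ (n−0.5)^2 = 272 gives n ≈ 17.0. Check: P(15,2) = 210, P(16,2) = 240, P(17,2) = 272 ✓. So n = 17.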